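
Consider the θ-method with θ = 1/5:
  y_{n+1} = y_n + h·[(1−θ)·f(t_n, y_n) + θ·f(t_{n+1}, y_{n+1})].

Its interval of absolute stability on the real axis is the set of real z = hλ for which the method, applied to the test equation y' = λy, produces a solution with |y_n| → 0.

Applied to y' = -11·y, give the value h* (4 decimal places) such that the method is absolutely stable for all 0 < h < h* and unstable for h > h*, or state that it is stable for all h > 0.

With y'=λy (z=hλ):
  y_{n+1} = y_n + z·[4/5·y_n + 1/5·y_{n+1}] ⇒ (1 − 1/5z)y_{n+1} = (1 + 4/5z)y_n
  ⇒ R(z) = (1 + 4/5z)/(1 − 1/5z).

Solve |R(x)|<1 on ℝ⁻.
x=-1.12: |R|=0.0850
R=−1: 1+4/5x = −1+1/5x ⇒ -3/5x=2 ⇒ x=2/(-3/5)=-3.3333
Confirm numerically:
  x=-2.559: |R|=0.69268 <1
  x=-2.414: |R|=0.62800 <1
  x=-2.090: |R|=0.47391 <1
  x=-3.770: |R|=1.14937 >1
  x=-3.653: |R|=1.11083 >1
Stable set (-3.3333, 0).

(-3.3333,0); λ=-11 ⇒ h* = (10/3)/11 = 0.3030.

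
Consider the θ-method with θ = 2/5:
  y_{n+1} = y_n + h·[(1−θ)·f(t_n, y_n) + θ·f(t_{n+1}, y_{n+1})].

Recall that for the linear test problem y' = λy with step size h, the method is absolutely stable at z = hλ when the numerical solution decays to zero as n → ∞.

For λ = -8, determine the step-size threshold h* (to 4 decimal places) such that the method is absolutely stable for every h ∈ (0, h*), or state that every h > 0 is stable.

With y'=λy (z=hλ):
  y_{n+1} = y_n + z·[3/5·y_n + 2/5·y_{n+1}] ⇒ (1 − 2/5z)y_{n+1} = (1 + 3/5z)y_n
  ⇒ R(z) = (1 + 3/5z)/(1 − 2/5z).

Boundary: |R(x)|=1, x<0.
x=-1.66: |R|=0.0024
R=−1: 1+3/5x = −1+2/5x ⇒ -1/5x=2 ⇒ x=2/(-1/5)=-10.0000
Confirm numerically:
  x=-9.977: |R|=0.99908 <1
  x=-7.520: |R|=0.87625 <1
  x=-4.161: |R|=0.56170 <1
  x=-10.478: |R|=1.01842 >1
  x=-10.289: |R|=1.01130 >1
So |R|<1 on (-10.0000, 0).

(-10.0000,0); λ=-8 ⇒ h* = (10)/8 = 1.2500.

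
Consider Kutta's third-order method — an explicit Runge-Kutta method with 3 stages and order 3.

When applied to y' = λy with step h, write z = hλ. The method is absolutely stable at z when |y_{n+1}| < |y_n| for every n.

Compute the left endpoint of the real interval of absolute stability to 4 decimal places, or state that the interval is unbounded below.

Set f=λy, z=hλ:
  order 3, 3-stage ⇒ R(z)=1+z+z^2/2+z^3/6
  (e.g. R(-0.98)=0.34333, |R|=0.34333)

Find x<0 with |R(x)|<1.
x=-0.98: |R|=0.3433
|R(-2.61)|=1.1672 |R(-1.76)|=0.1198 |R(-0.78)|=0.4451
Bisect:
  x_lo=-3.2552 |R|=2.7060  x_hi=-0.3686 |R|=0.6910
  mid=-1.81189 |R|=0.16181 →hi
  mid=-2.53356 |R|=1.03456 →lo
  mid=-2.17273 |R|=0.52184 →hi
  mid=-2.35315 |R|=0.75617 →hi
  mid=-2.44335 |R|=0.88949 →hi
  mid=-2.48846 |R|=0.96051 →hi
  mid=-2.51101 |R|=0.99715 →hi
  ...
  [-2.51277,-2.51260] ⇒ x*=-2.5127
Interval (-2.5127, 0).

left endpoint -2.5127.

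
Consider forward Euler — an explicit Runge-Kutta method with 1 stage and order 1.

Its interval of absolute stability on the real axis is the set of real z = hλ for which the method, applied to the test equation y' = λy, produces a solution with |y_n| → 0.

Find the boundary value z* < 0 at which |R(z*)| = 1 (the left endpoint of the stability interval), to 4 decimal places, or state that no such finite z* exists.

On y'=λy, z=hλ:
  order 1, 1-stage ⇒ R(z)=1+z
  (e.g. R(-0.3)=0.70000, |R|=0.70000)

Need |R(x)|<1, x<0.
x=-0.3: |R|=0.7000
|R(-2.39)|=1.3900 |R(-2.32)|=1.3200 |R(-2.22)|=1.2200
Bisect:
  x_lo=-2.5771 |R|=1.5771  x_hi=-0.1940 |R|=0.8060
  mid=-1.38557 |R|=0.38557 →hi
  mid=-1.98133 |R|=0.98133 →hi
  mid=-2.27921 |R|=1.27921 →lo
  mid=-2.13027 |R|=1.13027 →lo
  mid=-2.05580 |R|=1.05580 →lo
  mid=-2.01857 |R|=1.01857 →lo
  mid=-1.99995 |R|=0.99995 →hi
  mid=-2.00926 |R|=1.00926 →lo
  ...
  [-2.00009,-1.99995] ⇒ x*=-2.0000
So |R|<1 on (-2.0000, 0).

z* = -2.0000.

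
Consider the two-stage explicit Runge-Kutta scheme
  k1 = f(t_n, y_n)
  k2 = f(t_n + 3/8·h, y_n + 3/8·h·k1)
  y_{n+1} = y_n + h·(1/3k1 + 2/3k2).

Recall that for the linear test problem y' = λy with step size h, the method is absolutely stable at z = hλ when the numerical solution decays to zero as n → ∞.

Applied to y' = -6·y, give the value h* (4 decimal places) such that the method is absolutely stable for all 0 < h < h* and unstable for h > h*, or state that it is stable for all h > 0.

Test eqn y'=λy, z=hλ:
  k1=λy_n ⇒ h·k1=z·y_n;  k2=λ(1+3/8z)y_n ⇒ h·k2=z(1+3/8z)y_n
  y_{n+1}/y_n = 1 + 1/3z + 2/3z(1+3/8z) = 1 + z + 1/4z²
  ⇒ R(z) = 1 + z + 1/4z².

Solve |R(x)|<1 on ℝ⁻.
x=-1.54: |R|=0.0529
R=1: x+1/4x²=0 ⇒ x=−4=-4.0000; min R=1−1/(4·1/4)=0.0000>−1
Confirm numerically:
  x=-3.843: |R|=0.84916 <1
  x=-3.821: |R|=0.82901 <1
  x=-3.248: |R|=0.38938 <1
  x=-4.486: |R|=1.54505 >1
  x=-4.179: |R|=1.18701 >1
Interval (-4.0000, 0).

(-4.0000,0); λ=-6 ⇒ h* = (4)/6 = 0.6667.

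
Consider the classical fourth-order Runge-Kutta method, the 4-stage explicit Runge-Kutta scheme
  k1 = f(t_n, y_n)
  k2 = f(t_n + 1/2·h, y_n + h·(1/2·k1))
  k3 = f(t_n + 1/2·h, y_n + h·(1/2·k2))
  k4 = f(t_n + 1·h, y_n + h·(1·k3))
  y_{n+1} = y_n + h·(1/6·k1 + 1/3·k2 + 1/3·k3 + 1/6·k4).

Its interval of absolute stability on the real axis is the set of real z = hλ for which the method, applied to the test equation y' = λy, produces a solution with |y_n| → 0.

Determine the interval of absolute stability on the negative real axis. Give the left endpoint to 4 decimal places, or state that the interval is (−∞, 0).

Set f=λy, z=hλ:
  order 4, 4-stage ⇒ R(z)=1+z+z^2/2+z^3/6+z^4/24
  (e.g. R(-1.33)=0.29272, |R|=0.29272)

Boundary: |R(x)|=1, x<0.
x=-1.33: |R|=0.2927
|R(-2.58)|=0.7321 |R(-1.76)|=0.2800 |R(-0.51)|=0.6008
Bisect:
  x_lo=-3.1924 |R|=1.8086  x_hi=-0.1052 |R|=0.9001
  mid=-1.64883 |R|=0.27135 →hi
  mid=-2.42063 |R|=0.57571 →hi
  mid=-2.80653 |R|=1.03249 →lo
  mid=-2.61358 |R|=0.77050 →hi
  mid=-2.71005 |R|=0.89236 →hi
  mid=-2.75829 |R|=0.96004 →hi
  mid=-2.78241 |R|=0.99566 →hi
  ...
  [-2.78542,-2.78523] ⇒ x*=-2.7853
Interval (-2.7853, 0).

(-2.7853, 0).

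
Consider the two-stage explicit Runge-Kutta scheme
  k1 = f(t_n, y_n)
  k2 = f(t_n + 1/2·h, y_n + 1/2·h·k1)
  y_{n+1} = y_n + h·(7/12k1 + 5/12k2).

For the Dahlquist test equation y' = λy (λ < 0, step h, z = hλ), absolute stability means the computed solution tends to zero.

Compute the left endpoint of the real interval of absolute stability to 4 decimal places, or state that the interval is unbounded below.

z* = -4.8000.

With y'=λy (z=hλ):
  k1=λy_n ⇒ h·k1=z·y_n;  k2=λ(1+1/2z)y_n ⇒ h·k2=z(1+1/2z)y_n
  y_{n+1}/y_n = 1 + 7/12z + 5/12z(1+1/2z) = 1 + z + 5/24z²
  so R(z) = 1 + z + 5/24z².

Need |R(x)|<1, x<0.
x=-0.9: |R|=0.2687
R=1: x+5/24x²=0 ⇒ x=−24/5=-4.8000; min R=1−1/(4·5/24)=-0.2000>−1
Confirm numerically:
  x=-4.465: |R|=0.68838 <1
  x=-3.169: |R|=0.07680 <1
  x=-3.082: |R|=0.10310 <1
  x=-2.009: |R|=0.16815 <1
  x=-5.352: |R|=1.61548 >1
  x=-5.090: |R|=1.30752 >1
  x=-4.988: |R|=1.19536 >1
Interval (-4.8000, 0).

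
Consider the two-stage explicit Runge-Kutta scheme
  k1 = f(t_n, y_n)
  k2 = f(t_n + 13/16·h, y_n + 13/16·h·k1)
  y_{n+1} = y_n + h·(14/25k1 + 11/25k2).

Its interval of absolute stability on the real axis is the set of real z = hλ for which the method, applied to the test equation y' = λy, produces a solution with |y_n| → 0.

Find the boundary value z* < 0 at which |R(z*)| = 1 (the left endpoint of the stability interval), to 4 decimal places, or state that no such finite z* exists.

left endpoint -2.7972.

With y'=λy (z=hλ):
  k1=λy_n ⇒ h·k1=z·y_n;  k2=λ(1+13/16z)y_n ⇒ h·k2=z(1+13/16z)y_n
  y_{n+1}/y_n = 1 + 14/25z + 11/25z(1+13/16z) = 1 + z + 143/400z²
  ⇒ R(z) = 1 + z + 143/400z².

Need |R(x)|<1, x<0.
x=-0.71: |R|=0.4702
R=1: x+143/400x²=0 ⇒ x=−400/143=-2.7972; min R=1−1/(4·143/400)=0.3007>−1
Confirm numerically:
  x=-2.636: |R|=0.84809 <1
  x=-2.405: |R|=0.66279 <1
  x=-2.262: |R|=0.56720 <1
  x=-2.080: |R|=0.46669 <1
  x=-3.132: |R|=1.37487 >1
  x=-2.956: |R|=1.16781 >1
  x=-2.936: |R|=1.14568 >1
Interval (-2.7972, 0).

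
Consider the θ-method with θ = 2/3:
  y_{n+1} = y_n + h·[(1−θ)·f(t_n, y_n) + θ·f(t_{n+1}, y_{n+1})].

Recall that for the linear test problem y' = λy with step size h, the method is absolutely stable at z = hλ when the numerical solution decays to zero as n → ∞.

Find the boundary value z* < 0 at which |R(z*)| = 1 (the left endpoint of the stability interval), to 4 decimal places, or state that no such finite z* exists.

(−∞, 0) — no finite endpoint.

Set f=λy, z=hλ:
  y_{n+1} = y_n + z·[1/3·y_n + 2/3·y_{n+1}] ⇒ (1 − 2/3z)y_{n+1} = (1 + 1/3z)y_n
  R(z) = (1 + 1/3z)/(1 − 2/3z).

Boundary: |R(x)|=1, x<0.
x=-0.92: |R|=0.4298
x=-2: |R|=0.1429
x=-10: |R|=0.3043
x=-100: |R|=0.4778
θ=2/3≥1/2 ⇒ |1+1/3x|<|1−2/3x| ∀x<0 ⇒ stable on all of ℝ⁻.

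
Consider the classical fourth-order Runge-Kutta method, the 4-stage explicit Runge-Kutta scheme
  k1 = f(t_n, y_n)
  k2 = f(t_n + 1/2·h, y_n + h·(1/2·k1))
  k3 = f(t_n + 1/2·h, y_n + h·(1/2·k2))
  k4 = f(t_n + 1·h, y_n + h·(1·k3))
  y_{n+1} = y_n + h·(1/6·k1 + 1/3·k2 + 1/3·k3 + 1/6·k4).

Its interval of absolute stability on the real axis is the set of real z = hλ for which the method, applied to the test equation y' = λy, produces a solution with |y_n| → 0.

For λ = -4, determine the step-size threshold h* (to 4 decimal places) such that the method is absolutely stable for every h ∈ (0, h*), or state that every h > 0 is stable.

With y'=λy (z=hλ):
  order 4, 4-stage ⇒ R(z)=1+z+z^2/2+z^3/6+z^4/24
  (e.g. R(-0.5)=0.60677, |R|=0.60677)

Solve |R(x)|<1 on ℝ⁻.
x=-0.5: |R|=0.6068
|R(-2.51)|=0.6583 |R(-2.12)|=0.3808 |R(-1.03)|=0.3652
Bisect:
  x_lo=-3.4019 |R|=2.4033  x_hi=-0.1729 |R|=0.8412
  mid=-1.78737 |R|=0.28355 →hi
  mid=-2.59461 |R|=0.74857 →hi
  mid=-2.99823 |R|=1.37147 →lo
  mid=-2.79642 |R|=1.01691 →lo
  mid=-2.69552 |R|=0.87287 →hi
  mid=-2.74597 |R|=0.94231 →hi
  mid=-2.77120 |R|=0.97895 →hi
  mid=-2.78381 |R|=0.99776 →hi
  mid=-2.79011 |R|=1.00729 →lo
  mid=-2.78696 |R|=1.00252 →lo
  ...
  [-2.78539,-2.78519] ⇒ x*=-2.7853
Stable set (-2.7853, 0).

(-2.7853,0); λ=-4 ⇒ h* = 0.6963.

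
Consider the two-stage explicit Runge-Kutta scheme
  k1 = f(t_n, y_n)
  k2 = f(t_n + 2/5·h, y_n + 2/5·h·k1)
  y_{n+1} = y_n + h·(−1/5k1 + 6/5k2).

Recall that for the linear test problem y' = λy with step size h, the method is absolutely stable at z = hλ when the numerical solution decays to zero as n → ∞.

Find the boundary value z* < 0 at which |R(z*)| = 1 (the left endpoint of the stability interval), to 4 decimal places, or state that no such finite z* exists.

On y'=λy, z=hλ:
  k1=λy_n ⇒ h·k1=z·y_n;  k2=λ(1+2/5z)y_n ⇒ h·k2=z(1+2/5z)y_n
  y_{n+1}/y_n = 1 − 1/5z + 6/5z(1+2/5z) = 1 + z + 12/25z²
  Hence R(z) = 1 + z + 12/25z².

Find x<0 with |R(x)|<1.
x=-0.83: |R|=0.5007
R=1: x+12/25x²=0 ⇒ x=−25/12=-2.0833; min R=1−1/(4·12/25)=0.4792>−1
Confirm numerically:
  x=-1.653: |R|=0.65856 <1
  x=-1.282: |R|=0.50689 <1
  x=-1.195: |R|=0.49045 <1
  x=-1.077: |R|=0.47977 <1
  x=-2.605: |R|=1.65229 >1
  x=-2.341: |R|=1.28953 >1
  x=-2.144: |R|=1.06243 >1
Stable set (-2.0833, 0).

left endpoint -2.0833.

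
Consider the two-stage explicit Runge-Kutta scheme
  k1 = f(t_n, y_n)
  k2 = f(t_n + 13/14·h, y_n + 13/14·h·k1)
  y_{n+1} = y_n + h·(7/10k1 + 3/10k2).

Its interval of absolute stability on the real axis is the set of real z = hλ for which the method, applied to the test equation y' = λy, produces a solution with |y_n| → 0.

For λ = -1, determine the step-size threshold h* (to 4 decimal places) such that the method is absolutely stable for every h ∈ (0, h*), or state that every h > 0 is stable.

(-3.5897,0); λ=-1 ⇒ h* = (140/39)/1 = 3.5897.

With y'=λy (z=hλ):
  k1=λy_n ⇒ h·k1=z·y_n;  k2=λ(1+13/14z)y_n ⇒ h·k2=z(1+13/14z)y_n
  y_{n+1}/y_n = 1 + 7/10z + 3/10z(1+13/14z) = 1 + z + 39/140z²
  R(z) = 1 + z + 39/140z².

Solve |R(x)|<1 on ℝ⁻.
x=-1.23: |R|=0.1915
R=1: x+39/140x²=0 ⇒ x=−140/39=-3.5897; min R=1−1/(4·39/140)=0.1026>−1
Confirm numerically:
  x=-2.493: |R|=0.23834 <1
  x=-2.354: |R|=0.18965 <1
  x=-1.486: |R|=0.12914 <1
  x=-3.917: |R|=1.35709 >1
  x=-3.732: |R|=1.14789 >1
Stable set (-3.5897, 0).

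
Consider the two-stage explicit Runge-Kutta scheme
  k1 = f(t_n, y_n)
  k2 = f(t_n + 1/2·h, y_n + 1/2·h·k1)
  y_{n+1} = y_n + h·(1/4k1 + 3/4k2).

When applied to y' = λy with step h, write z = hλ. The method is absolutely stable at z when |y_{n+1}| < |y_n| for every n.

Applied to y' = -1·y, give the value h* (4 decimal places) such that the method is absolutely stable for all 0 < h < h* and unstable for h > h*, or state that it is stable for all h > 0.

Test eqn y'=λy, z=hλ:
  k1=λy_n ⇒ h·k1=z·y_n;  k2=λ(1+1/2z)y_n ⇒ h·k2=z(1+1/2z)y_n
  y_{n+1}/y_n = 1 + 1/4z + 3/4z(1+1/2z) = 1 + z + 3/8z²
  ⇒ R(z) = 1 + z + 3/8z².

Solve |R(x)|<1 on ℝ⁻.
x=-0.4: |R|=0.6600
R=1: x+3/8x²=0 ⇒ x=−8/3=-2.6667; min R=1−1/(4·3/8)=0.3333>−1
Confirm numerically:
  x=-1.762: |R|=0.40224 <1
  x=-1.355: |R|=0.33351 <1
  x=-1.219: |R|=0.33824 <1
  x=-1.148: |R|=0.34621 <1
  x=-3.056: |R|=1.44618 >1
  x=-2.785: |R|=1.12358 >1
So |R|<1 on (-2.6667, 0).

(-2.6667,0); λ=-1 ⇒ h* = (8/3)/1 = 2.6667.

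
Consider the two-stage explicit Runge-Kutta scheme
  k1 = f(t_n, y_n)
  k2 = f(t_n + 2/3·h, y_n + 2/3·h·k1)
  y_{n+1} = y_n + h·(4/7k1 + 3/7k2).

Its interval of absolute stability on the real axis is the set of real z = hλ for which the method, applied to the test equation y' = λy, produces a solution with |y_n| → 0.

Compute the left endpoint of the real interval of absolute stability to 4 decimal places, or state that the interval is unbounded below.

left endpoint -3.5000.

With y'=λy (z=hλ):
  k1=λy_n ⇒ h·k1=z·y_n;  k2=λ(1+2/3z)y_n ⇒ h·k2=z(1+2/3z)y_n
  y_{n+1}/y_n = 1 + 4/7z + 3/7z(1+2/3z) = 1 + z + 2/7z²
  so R(z) = 1 + z + 2/7z².

Find x<0 with |R(x)|<1.
x=-1.13: |R|=0.2348
R=1: x+2/7x²=0 ⇒ x=−7/2=-3.5000; min R=1−1/(4·2/7)=0.1250>−1
Confirm numerically:
  x=-3.180: |R|=0.70926 <1
  x=-2.330: |R|=0.22111 <1
  x=-2.046: |R|=0.15003 <1
  x=-1.643: |R|=0.12827 <1
  x=-3.890: |R|=1.43346 >1
  x=-3.825: |R|=1.35518 >1
Interval (-3.5000, 0).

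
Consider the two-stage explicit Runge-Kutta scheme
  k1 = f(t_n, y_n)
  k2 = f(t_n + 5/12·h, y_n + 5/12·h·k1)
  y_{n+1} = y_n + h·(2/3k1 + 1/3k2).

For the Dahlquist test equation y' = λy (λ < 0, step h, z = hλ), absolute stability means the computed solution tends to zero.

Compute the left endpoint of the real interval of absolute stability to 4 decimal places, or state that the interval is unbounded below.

left endpoint -7.2000.

With y'=λy (z=hλ):
  k1=λy_n ⇒ h·k1=z·y_n;  k2=λ(1+5/12z)y_n ⇒ h·k2=z(1+5/12z)y_n
  y_{n+1}/y_n = 1 + 2/3z + 1/3z(1+5/12z) = 1 + z + 5/36z²
  R(z) = 1 + z + 5/36z².

Boundary: |R(x)|=1, x<0.
x=-1.8: |R|=0.3500
R=1: x+5/36x²=0 ⇒ x=−36/5=-7.2000; min R=1−1/(4·5/36)=-0.8000>−1
Confirm numerically:
  x=-6.309: |R|=0.21926 <1
  x=-5.880: |R|=0.07800 <1
  x=-4.563: |R|=0.67120 <1
  x=-4.220: |R|=0.74661 <1
  x=-7.770: |R|=1.61512 >1
  x=-7.596: |R|=1.41778 >1
  x=-7.298: |R|=1.09933 >1
So |R|<1 on (-7.2000, 0).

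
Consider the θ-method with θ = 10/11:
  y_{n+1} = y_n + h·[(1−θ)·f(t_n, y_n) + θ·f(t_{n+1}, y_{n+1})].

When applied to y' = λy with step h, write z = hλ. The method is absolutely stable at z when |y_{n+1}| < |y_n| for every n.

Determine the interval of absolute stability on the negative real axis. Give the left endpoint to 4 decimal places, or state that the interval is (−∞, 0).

interval (−∞, 0).

On y'=λy, z=hλ:
  y_{n+1} = y_n + z·[1/11·y_n + 10/11·y_{n+1}] ⇒ (1 − 10/11z)y_{n+1} = (1 + 1/11z)y_n
  so R(z) = (1 + 1/11z)/(1 − 10/11z).

Solve |R(x)|<1 on ℝ⁻.
x=-0.8: |R|=0.5368
x=-2: |R|=0.2903
x=-10: |R|=0.0090
x=-100: |R|=0.0880
θ=10/11≥1/2 ⇒ |1+1/11x|<|1−10/11x| ∀x<0 ⇒ unbounded interval.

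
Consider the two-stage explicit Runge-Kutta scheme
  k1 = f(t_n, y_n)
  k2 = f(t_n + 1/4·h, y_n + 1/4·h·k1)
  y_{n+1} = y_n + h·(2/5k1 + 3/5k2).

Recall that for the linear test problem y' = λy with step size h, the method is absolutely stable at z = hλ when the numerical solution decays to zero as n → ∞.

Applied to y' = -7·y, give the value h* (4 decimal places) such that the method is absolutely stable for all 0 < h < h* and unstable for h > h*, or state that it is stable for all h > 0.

Test eqn y'=λy, z=hλ:
  k1=λy_n ⇒ h·k1=z·y_n;  k2=λ(1+1/4z)y_n ⇒ h·k2=z(1+1/4z)y_n
  y_{n+1}/y_n = 1 + 2/5z + 3/5z(1+1/4z) = 1 + z + 3/20z²
  so R(z) = 1 + z + 3/20z².

Need |R(x)|<1, x<0.
x=-0.79: |R|=0.3036
R=1: x+3/20x²=0 ⇒ x=−20/3=-6.6667; min R=1−1/(4·3/20)=-0.6667>−1
Confirm numerically:
  x=-5.919: |R|=0.33618 <1
  x=-5.898: |R|=0.31996 <1
  x=-4.486: |R|=0.46737 <1
  x=-4.401: |R|=0.49568 <1
  x=-7.038: |R|=1.39202 >1
  x=-7.022: |R|=1.37427 >1
  x=-6.706: |R|=1.03957 >1
Stable set (-6.6667, 0).

(-6.6667,0); λ=-7 ⇒ h* = (20/3)/7 = 0.9524.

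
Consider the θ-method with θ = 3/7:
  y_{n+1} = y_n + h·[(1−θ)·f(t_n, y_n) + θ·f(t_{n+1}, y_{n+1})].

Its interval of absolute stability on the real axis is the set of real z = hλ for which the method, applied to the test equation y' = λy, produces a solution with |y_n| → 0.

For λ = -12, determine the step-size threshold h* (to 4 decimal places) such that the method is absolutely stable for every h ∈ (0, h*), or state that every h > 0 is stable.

Test eqn y'=λy, z=hλ:
  y_{n+1} = y_n + z·[4/7·y_n + 3/7·y_{n+1}] ⇒ (1 − 3/7z)y_{n+1} = (1 + 4/7z)y_n
  ⇒ R(z) = (1 + 4/7z)/(1 − 3/7z).

Find x<0 with |R(x)|<1.
x=-0.61: |R|=0.5164
R=−1: 1+4/7x = −1+3/7x ⇒ -1/7x=2 ⇒ x=2/(-1/7)=-14.0000
Confirm numerically:
  x=-13.552: |R|=0.99060 <1
  x=-13.207: |R|=0.98299 <1
  x=-5.972: |R|=0.67780 <1
  x=-5.615: |R|=0.64835 <1
  x=-14.242: |R|=1.00487 >1
  x=-14.180: |R|=1.00363 >1
So |R|<1 on (-14.0000, 0).

(-14.0000,0); λ=-12 ⇒ h* = (14)/12 = 1.1667.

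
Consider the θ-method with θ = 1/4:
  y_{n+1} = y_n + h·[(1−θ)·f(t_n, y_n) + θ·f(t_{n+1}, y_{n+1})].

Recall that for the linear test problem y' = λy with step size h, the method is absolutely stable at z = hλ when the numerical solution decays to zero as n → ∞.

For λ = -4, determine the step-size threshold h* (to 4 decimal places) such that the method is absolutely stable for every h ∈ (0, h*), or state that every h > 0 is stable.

(-4.0000,0); λ=-4 ⇒ h* = (4)/4 = 1.0000.

With y'=λy (z=hλ):
  y_{n+1} = y_n + z·[3/4·y_n + 1/4·y_{n+1}] ⇒ (1 − 1/4z)y_{n+1} = (1 + 3/4z)y_n
  ⇒ R(z) = (1 + 3/4z)/(1 − 1/4z).

Boundary: |R(x)|=1, x<0.
x=-0.91: |R|=0.2587
R=−1: 1+3/4x = −1+1/4x ⇒ -1/2x=2 ⇒ x=2/(-1/2)=-4.0000
Confirm numerically:
  x=-3.538: |R|=0.87742 <1
  x=-3.486: |R|=0.86268 <1
  x=-2.914: |R|=0.68585 <1
  x=-4.594: |R|=1.13824 >1
  x=-4.459: |R|=1.10852 >1
  x=-4.101: |R|=1.02494 >1
So |R|<1 on (-4.0000, 0).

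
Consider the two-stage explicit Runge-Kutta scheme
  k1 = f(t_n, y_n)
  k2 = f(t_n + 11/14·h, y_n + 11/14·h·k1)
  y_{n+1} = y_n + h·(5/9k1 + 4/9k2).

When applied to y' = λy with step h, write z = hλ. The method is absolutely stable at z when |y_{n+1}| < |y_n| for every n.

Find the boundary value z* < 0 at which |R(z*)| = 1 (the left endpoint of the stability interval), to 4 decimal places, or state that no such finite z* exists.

Set f=λy, z=hλ:
  k1=λy_n ⇒ h·k1=z·y_n;  k2=λ(1+11/14z)y_n ⇒ h·k2=z(1+11/14z)y_n
  y_{n+1}/y_n = 1 + 5/9z + 4/9z(1+11/14z) = 1 + z + 22/63z²
  ⇒ R(z) = 1 + z + 22/63z².

Find x<0 with |R(x)|<1.
x=-0.73: |R|=0.4561
R=1: x+22/63x²=0 ⇒ x=−63/22=-2.8636; min R=1−1/(4·22/63)=0.2841>−1
Confirm numerically:
  x=-2.754: |R|=0.89456 <1
  x=-1.822: |R|=0.33725 <1
  x=-1.787: |R|=0.32814 <1
  x=-3.365: |R|=1.58914 >1
  x=-3.052: |R|=1.20075 >1
Interval (-2.8636, 0).

z* = -2.8636.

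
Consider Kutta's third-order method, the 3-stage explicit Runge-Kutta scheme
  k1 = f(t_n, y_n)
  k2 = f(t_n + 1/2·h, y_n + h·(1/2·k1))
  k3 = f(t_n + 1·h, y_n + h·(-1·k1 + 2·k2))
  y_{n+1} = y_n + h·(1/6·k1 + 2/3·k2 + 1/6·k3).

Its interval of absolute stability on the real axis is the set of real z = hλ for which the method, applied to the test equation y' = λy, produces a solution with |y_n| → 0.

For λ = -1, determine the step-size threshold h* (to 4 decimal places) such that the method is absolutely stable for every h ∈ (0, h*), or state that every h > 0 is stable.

(-2.5127,0); λ=-1 ⇒ h* = 2.5127.

On y'=λy, z=hλ:
  order 3, 3-stage ⇒ R(z)=1+z+z^2/2+z^3/6
  (e.g. R(-0.85)=0.40890, |R|=0.40890)

Need |R(x)|<1, x<0.
x=-0.85: |R|=0.4089
|R(-1.4)|=0.1227 |R(-0.81)|=0.4295 |R(-0.69)|=0.4933
Bisect:
  x_lo=-3.3807 |R|=3.1059  x_hi=-0.1232 |R|=0.8841
  mid=-1.75193 |R|=0.11349 →hi
  mid=-2.56631 |R|=1.09026 →lo
  mid=-2.15912 |R|=0.50578 →hi
  mid=-2.36271 |R|=0.76978 →hi
  mid=-2.46451 |R|=0.92243 →hi
  mid=-2.51541 |R|=1.00439 →lo
  mid=-2.48996 |R|=0.96293 →hi
  mid=-2.50269 |R|=0.98354 →hi
  ...
  [-2.51283,-2.51263] ⇒ x*=-2.5127
Stable set (-2.5127, 0).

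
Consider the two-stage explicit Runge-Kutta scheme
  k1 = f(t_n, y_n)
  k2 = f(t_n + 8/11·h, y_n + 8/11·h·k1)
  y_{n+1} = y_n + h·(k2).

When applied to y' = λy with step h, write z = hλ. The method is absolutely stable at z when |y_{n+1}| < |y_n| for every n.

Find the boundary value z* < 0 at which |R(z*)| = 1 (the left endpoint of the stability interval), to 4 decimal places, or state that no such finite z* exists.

left endpoint -1.3750.

Test eqn y'=λy, z=hλ:
  k1=λy_n ⇒ h·k1=z·y_n;  k2=λ(1+8/11z)y_n ⇒ h·k2=z(1+8/11z)y_n
  y_{n+1}/y_n = 1 + z(1+8/11z) = 1 + z + 8/11z²
  so R(z) = 1 + z + 8/11z².

Find x<0 with |R(x)|<1.
x=-1.34: |R|=0.9659
R=1: x+8/11x²=0 ⇒ x=−11/8=-1.3750; min R=1−1/(4·8/11)=0.6562>−1
Confirm numerically:
  x=-1.172: |R|=0.82697 <1
  x=-1.067: |R|=0.76099 <1
  x=-1.045: |R|=0.74920 <1
  x=-1.795: |R|=1.54829 >1
  x=-1.648: |R|=1.32720 >1
  x=-1.635: |R|=1.30916 >1
Stable set (-1.3750, 0).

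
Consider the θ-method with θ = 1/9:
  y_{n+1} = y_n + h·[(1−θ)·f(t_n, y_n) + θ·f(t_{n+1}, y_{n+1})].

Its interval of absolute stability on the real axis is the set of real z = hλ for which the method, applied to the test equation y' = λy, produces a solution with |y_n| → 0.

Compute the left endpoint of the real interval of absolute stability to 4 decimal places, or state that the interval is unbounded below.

left endpoint -2.5714.

On y'=λy, z=hλ:
  y_{n+1} = y_n + z·[8/9·y_n + 1/9·y_{n+1}] ⇒ (1 − 1/9z)y_{n+1} = (1 + 8/9z)y_n
  so R(z) = (1 + 8/9z)/(1 − 1/9z).

Boundary: |R(x)|=1, x<0.
x=-0.7: |R|=0.3505
R=−1: 1+8/9x = −1+1/9x ⇒ -7/9x=2 ⇒ x=2/(-7/9)=-2.5714
Confirm numerically:
  x=-1.683: |R|=0.41786 <1
  x=-1.646: |R|=0.39151 <1
  x=-1.070: |R|=0.04369 <1
  x=-2.932: |R|=1.21153 >1
  x=-2.654: |R|=1.04960 >1
Interval (-2.5714, 0).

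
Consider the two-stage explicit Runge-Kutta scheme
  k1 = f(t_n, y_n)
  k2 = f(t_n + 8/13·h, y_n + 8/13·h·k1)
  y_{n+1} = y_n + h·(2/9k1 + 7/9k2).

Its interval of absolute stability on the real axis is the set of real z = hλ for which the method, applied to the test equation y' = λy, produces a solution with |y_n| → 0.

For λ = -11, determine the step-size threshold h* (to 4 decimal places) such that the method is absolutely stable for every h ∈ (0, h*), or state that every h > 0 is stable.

(-2.0893,0); λ=-11 ⇒ h* = (117/56)/11 = 0.1899.

With y'=λy (z=hλ):
  k1=λy_n ⇒ h·k1=z·y_n;  k2=λ(1+8/13z)y_n ⇒ h·k2=z(1+8/13z)y_n
  y_{n+1}/y_n = 1 + 2/9z + 7/9z(1+8/13z) = 1 + z + 56/117z²
  R(z) = 1 + z + 56/117z².

Boundary: |R(x)|=1, x<0.
x=-1.54: |R|=0.5951
R=1: x+56/117x²=0 ⇒ x=−117/56=-2.0893; min R=1−1/(4·56/117)=0.4777>−1
Confirm numerically:
  x=-1.419: |R|=0.54476 <1
  x=-1.094: |R|=0.47884 <1
  x=-0.848: |R|=0.49619 <1
  x=-2.566: |R|=1.58549 >1
  x=-2.538: |R|=1.54508 >1
So |R|<1 on (-2.0893, 0).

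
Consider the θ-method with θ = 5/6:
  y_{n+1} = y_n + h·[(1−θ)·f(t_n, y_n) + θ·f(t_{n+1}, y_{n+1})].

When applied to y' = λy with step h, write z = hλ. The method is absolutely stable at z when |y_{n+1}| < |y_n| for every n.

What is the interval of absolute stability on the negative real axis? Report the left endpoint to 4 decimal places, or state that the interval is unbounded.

With y'=λy (z=hλ):
  y_{n+1} = y_n + z·[1/6·y_n + 5/6·y_{n+1}] ⇒ (1 − 5/6z)y_{n+1} = (1 + 1/6z)y_n
  ⇒ R(z) = (1 + 1/6z)/(1 − 5/6z).

Find x<0 with |R(x)|<1.
x=-0.32: |R|=0.7474
x=-2: |R|=0.2500
x=-10: |R|=0.0714
x=-100: |R|=0.1858
θ=5/6≥1/2 ⇒ |1+1/6x|<|1−5/6x| ∀x<0 ⇒ stable on all of ℝ⁻.

unbounded; (−∞, 0).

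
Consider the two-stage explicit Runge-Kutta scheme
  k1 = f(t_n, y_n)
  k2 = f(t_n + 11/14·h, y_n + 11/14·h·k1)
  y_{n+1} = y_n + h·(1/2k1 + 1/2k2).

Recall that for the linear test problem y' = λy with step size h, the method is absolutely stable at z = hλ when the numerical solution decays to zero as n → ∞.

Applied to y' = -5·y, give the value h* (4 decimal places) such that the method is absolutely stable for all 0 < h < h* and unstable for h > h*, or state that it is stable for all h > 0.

(-2.5455,0); λ=-5 ⇒ h* = (28/11)/5 = 0.5091.

On y'=λy, z=hλ:
  k1=λy_n ⇒ h·k1=z·y_n;  k2=λ(1+11/14z)y_n ⇒ h·k2=z(1+11/14z)y_n
  y_{n+1}/y_n = 1 + 1/2z + 1/2z(1+11/14z) = 1 + z + 11/28z²
  so R(z) = 1 + z + 11/28z².

Need |R(x)|<1, x<0.
x=-0.77: |R|=0.4629
R=1: x+11/28x²=0 ⇒ x=−28/11=-2.5455; min R=1−1/(4·11/28)=0.3636>−1
Confirm numerically:
  x=-2.076: |R|=0.61713 <1
  x=-1.934: |R|=0.53543 <1
  x=-1.588: |R|=0.40269 <1
  x=-1.305: |R|=0.36405 <1
  x=-3.066: |R|=1.62700 >1
  x=-2.912: |R|=1.41933 >1
Interval (-2.5455, 0).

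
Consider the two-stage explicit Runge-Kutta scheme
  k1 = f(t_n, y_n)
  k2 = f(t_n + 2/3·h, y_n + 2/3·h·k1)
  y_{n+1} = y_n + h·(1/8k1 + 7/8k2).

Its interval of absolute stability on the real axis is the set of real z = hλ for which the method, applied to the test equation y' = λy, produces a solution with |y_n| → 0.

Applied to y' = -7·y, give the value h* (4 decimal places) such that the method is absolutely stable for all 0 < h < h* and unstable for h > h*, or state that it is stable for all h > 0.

(-1.7143,0); λ=-7 ⇒ h* = (12/7)/7 = 0.2449.

With y'=λy (z=hλ):
  k1=λy_n ⇒ h·k1=z·y_n;  k2=λ(1+2/3z)y_n ⇒ h·k2=z(1+2/3z)y_n
  y_{n+1}/y_n = 1 + 1/8z + 7/8z(1+2/3z) = 1 + z + 7/12z²
  Hence R(z) = 1 + z + 7/12z².

Find x<0 with |R(x)|<1.
x=-1.75: |R|=1.0365
R=1: x+7/12x²=0 ⇒ x=−12/7=-1.7143; min R=1−1/(4·7/12)=0.5714>−1
Confirm numerically:
  x=-1.265: |R|=0.66846 <1
  x=-0.891: |R|=0.57210 <1
  x=-0.735: |R|=0.58013 <1
  x=-2.261: |R|=1.72107 >1
  x=-1.930: |R|=1.24286 >1
Stable set (-1.7143, 0).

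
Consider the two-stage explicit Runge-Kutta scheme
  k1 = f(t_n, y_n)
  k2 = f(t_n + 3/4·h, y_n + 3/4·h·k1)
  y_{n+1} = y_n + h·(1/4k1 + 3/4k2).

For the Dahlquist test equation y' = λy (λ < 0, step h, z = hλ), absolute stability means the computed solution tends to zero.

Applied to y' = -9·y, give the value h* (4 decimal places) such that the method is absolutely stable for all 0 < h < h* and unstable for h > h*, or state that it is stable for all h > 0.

(-1.7778,0); λ=-9 ⇒ h* = (16/9)/9 = 0.1975.

With y'=λy (z=hλ):
  k1=λy_n ⇒ h·k1=z·y_n;  k2=λ(1+3/4z)y_n ⇒ h·k2=z(1+3/4z)y_n
  y_{n+1}/y_n = 1 + 1/4z + 3/4z(1+3/4z) = 1 + z + 9/16z²
  so R(z) = 1 + z + 9/16z².

Solve |R(x)|<1 on ℝ⁻.
x=-1.75: |R|=0.9727
R=1: x+9/16x²=0 ⇒ x=−16/9=-1.7778; min R=1−1/(4·9/16)=0.5556>−1
Confirm numerically:
  x=-1.304: |R|=0.65248 <1
  x=-0.980: |R|=0.56022 <1
  x=-0.713: |R|=0.57296 <1
  x=-2.345: |R|=1.74820 >1
  x=-1.876: |R|=1.10365 >1
So |R|<1 on (-1.7778, 0).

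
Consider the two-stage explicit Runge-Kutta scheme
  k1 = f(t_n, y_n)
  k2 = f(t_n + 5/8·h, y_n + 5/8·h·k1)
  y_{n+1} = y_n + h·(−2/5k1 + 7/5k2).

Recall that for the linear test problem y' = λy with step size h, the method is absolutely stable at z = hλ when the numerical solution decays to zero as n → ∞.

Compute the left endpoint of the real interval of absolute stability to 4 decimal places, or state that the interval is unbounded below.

On y'=λy, z=hλ:
  k1=λy_n ⇒ h·k1=z·y_n;  k2=λ(1+5/8z)y_n ⇒ h·k2=z(1+5/8z)y_n
  y_{n+1}/y_n = 1 − 2/5z + 7/5z(1+5/8z) = 1 + z + 7/8z²
  Hence R(z) = 1 + z + 7/8z².

Need |R(x)|<1, x<0.
x=-1.64: |R|=1.7134
R=1: x+7/8x²=0 ⇒ x=−8/7=-1.1429; min R=1−1/(4·7/8)=0.7143>−1
Confirm numerically:
  x=-1.020: |R|=0.89035 <1
  x=-0.981: |R|=0.86107 <1
  x=-0.539: |R|=0.71521 <1
  x=-0.494: |R|=0.71953 <1
  x=-1.564: |R|=1.57633 >1
  x=-1.518: |R|=1.49828 >1
  x=-1.509: |R|=1.48345 >1
Interval (-1.1429, 0).

z* = -1.1429.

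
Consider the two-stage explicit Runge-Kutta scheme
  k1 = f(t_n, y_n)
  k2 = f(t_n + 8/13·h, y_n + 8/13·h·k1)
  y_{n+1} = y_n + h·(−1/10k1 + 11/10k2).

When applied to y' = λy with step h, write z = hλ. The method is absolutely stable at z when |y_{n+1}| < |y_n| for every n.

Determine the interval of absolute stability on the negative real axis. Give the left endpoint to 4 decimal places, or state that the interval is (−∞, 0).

(-1.4773, 0).

On y'=λy, z=hλ:
  k1=λy_n ⇒ h·k1=z·y_n;  k2=λ(1+8/13z)y_n ⇒ h·k2=z(1+8/13z)y_n
  y_{n+1}/y_n = 1 − 1/10z + 11/10z(1+8/13z) = 1 + z + 44/65z²
  so R(z) = 1 + z + 44/65z².

Boundary: |R(x)|=1, x<0.
x=-1.75: |R|=1.3231
R=1: x+44/65x²=0 ⇒ x=−65/44=-1.4773; min R=1−1/(4·44/65)=0.6307>−1
Confirm numerically:
  x=-1.219: |R|=0.78688 <1
  x=-0.964: |R|=0.66506 <1
  x=-0.946: |R|=0.65979 <1
  x=-0.924: |R|=0.65394 <1
  x=-1.800: |R|=1.39323 >1
  x=-1.645: |R|=1.18677 >1
  x=-1.503: |R|=1.02618 >1
Stable set (-1.4773, 0).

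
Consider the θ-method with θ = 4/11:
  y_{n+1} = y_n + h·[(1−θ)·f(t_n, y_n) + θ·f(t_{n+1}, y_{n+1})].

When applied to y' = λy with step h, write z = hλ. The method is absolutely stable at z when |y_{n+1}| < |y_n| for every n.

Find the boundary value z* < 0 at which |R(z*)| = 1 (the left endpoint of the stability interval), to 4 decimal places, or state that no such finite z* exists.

On y'=λy, z=hλ:
  y_{n+1} = y_n + z·[7/11·y_n + 4/11·y_{n+1}] ⇒ (1 − 4/11z)y_{n+1} = (1 + 7/11z)y_n
  R(z) = (1 + 7/11z)/(1 − 4/11z).

Boundary: |R(x)|=1, x<0.
x=-0.54: |R|=0.5486
R=−1: 1+7/11x = −1+4/11x ⇒ -3/11x=2 ⇒ x=2/(-3/11)=-7.3333
Confirm numerically:
  x=-6.644: |R|=0.94496 <1
  x=-5.756: |R|=0.86092 <1
  x=-5.738: |R|=0.85904 <1
  x=-4.417: |R|=0.69482 <1
  x=-7.920: |R|=1.04124 >1
  x=-7.760: |R|=1.03045 >1
Stable set (-7.3333, 0).

z* = -7.3333.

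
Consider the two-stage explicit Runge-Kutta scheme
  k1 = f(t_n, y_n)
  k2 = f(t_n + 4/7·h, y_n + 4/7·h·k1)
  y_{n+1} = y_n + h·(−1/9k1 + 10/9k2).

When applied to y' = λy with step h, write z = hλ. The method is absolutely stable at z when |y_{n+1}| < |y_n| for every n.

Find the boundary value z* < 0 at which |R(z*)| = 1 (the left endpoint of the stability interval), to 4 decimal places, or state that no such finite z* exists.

On y'=λy, z=hλ:
  k1=λy_n ⇒ h·k1=z·y_n;  k2=λ(1+4/7z)y_n ⇒ h·k2=z(1+4/7z)y_n
  y_{n+1}/y_n = 1 − 1/9z + 10/9z(1+4/7z) = 1 + z + 40/63z²
  R(z) = 1 + z + 40/63z².

Need |R(x)|<1, x<0.
x=-0.84: |R|=0.6080
R=1: x+40/63x²=0 ⇒ x=−63/40=-1.5750; min R=1−1/(4·40/63)=0.6062>−1
Confirm numerically:
  x=-1.486: |R|=0.91603 <1
  x=-1.045: |R|=0.64835 <1
  x=-0.972: |R|=0.62786 <1
  x=-0.945: |R|=0.62200 <1
  x=-2.171: |R|=1.82153 >1
  x=-2.107: |R|=1.71170 >1
  x=-1.801: |R|=1.25843 >1
So |R|<1 on (-1.5750, 0).

left endpoint -1.5750.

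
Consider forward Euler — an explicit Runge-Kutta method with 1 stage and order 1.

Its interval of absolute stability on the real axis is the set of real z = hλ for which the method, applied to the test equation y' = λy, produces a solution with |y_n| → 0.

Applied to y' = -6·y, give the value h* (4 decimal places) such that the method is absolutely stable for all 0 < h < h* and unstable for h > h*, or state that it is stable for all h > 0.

(-2.0000,0); λ=-6 ⇒ h* = 0.3333.

Set f=λy, z=hλ:
  order 1, 1-stage ⇒ R(z)=1+z
  (e.g. R(-1.32)=-0.32000, |R|=0.32000)

Solve |R(x)|<1 on ℝ⁻.
x=-1.32: |R|=0.3200
|R(-2.03)|=1.0300 |R(-0.87)|=0.1300 |R(-0.61)|=0.3900
Bisect:
  x_lo=-2.6125 |R|=1.6125  x_hi=-0.2574 |R|=0.7426
  mid=-1.43491 |R|=0.43491 →hi
  mid=-2.02369 |R|=1.02369 →lo
  mid=-1.72930 |R|=0.72930 →hi
  mid=-1.87650 |R|=0.87650 →hi
  mid=-1.95010 |R|=0.95010 →hi
  mid=-1.98690 |R|=0.98690 →hi
  mid=-2.00530 |R|=1.00530 →lo
  mid=-1.99610 |R|=0.99610 →hi
  mid=-2.00070 |R|=1.00070 →lo
  mid=-1.99840 |R|=0.99840 →hi
  ...
  [-2.00012,-1.99998] ⇒ x*=-2.0000
So |R|<1 on (-2.0000, 0).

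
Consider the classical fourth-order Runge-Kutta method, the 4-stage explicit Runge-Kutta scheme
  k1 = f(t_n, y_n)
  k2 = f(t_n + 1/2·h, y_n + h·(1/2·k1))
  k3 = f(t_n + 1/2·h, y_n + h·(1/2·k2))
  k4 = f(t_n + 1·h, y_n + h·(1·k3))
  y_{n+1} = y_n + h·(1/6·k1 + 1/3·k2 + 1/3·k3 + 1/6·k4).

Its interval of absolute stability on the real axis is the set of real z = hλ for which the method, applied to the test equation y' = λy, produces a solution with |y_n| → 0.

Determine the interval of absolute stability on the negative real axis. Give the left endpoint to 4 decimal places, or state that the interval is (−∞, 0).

z∈(-2.7853,0).

Set f=λy, z=hλ:
  order 4, 4-stage ⇒ R(z)=1+z+z^2/2+z^3/6+z^4/24
  (e.g. R(-0.71)=0.49299, |R|=0.49299)

Find x<0 with |R(x)|<1.
x=-0.71: |R|=0.4930
|R(-2.88)|=1.1524 |R(-1.79)|=0.2839 |R(-0.71)|=0.4930
Bisect:
  x_lo=-3.1508 |R|=1.7062  x_hi=-0.2917 |R|=0.7470
  mid=-1.72126 |R|=0.27591 →hi
  mid=-2.43602 |R|=0.58905 →hi
  mid=-2.79340 |R|=1.01230 →lo
  mid=-2.61471 |R|=0.77184 →hi
  mid=-2.70406 |R|=0.88427 →hi
  mid=-2.74873 |R|=0.94626 →hi
  mid=-2.77107 |R|=0.97876 →hi
  mid=-2.78224 |R|=0.99540 →hi
  mid=-2.78782 |R|=1.00382 →lo
  ...
  [-2.78538,-2.78520] ⇒ x*=-2.7853
Stable set (-2.7853, 0).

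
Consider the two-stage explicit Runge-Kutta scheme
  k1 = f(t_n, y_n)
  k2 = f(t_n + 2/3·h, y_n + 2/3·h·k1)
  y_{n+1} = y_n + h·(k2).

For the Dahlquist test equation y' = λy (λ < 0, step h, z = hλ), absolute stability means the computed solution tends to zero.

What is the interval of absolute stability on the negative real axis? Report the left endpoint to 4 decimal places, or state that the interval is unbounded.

Test eqn y'=λy, z=hλ:
  k1=λy_n ⇒ h·k1=z·y_n;  k2=λ(1+2/3z)y_n ⇒ h·k2=z(1+2/3z)y_n
  y_{n+1}/y_n = 1 + z(1+2/3z) = 1 + z + 2/3z²
  Hence R(z) = 1 + z + 2/3z².

Find x<0 with |R(x)|<1.
x=-0.85: |R|=0.6317
R=1: x+2/3x²=0 ⇒ x=−3/2=-1.5000; min R=1−1/(4·2/3)=0.6250>−1
Confirm numerically:
  x=-0.845: |R|=0.63102 <1
  x=-0.764: |R|=0.62513 <1
  x=-0.736: |R|=0.62513 <1
  x=-1.856: |R|=1.44049 >1
  x=-1.746: |R|=1.28634 >1
Interval (-1.5000, 0).

(-1.5000, 0).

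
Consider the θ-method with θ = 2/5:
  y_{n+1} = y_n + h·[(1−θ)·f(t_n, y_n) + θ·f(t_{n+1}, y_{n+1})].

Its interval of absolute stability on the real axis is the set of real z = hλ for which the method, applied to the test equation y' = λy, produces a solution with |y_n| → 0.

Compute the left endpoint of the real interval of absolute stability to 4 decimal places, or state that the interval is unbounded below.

Set f=λy, z=hλ:
  y_{n+1} = y_n + z·[3/5·y_n + 2/5·y_{n+1}] ⇒ (1 − 2/5z)y_{n+1} = (1 + 3/5z)y_n
  so R(z) = (1 + 3/5z)/(1 − 2/5z).

Boundary: |R(x)|=1, x<0.
x=-1.42: |R|=0.0944
R=−1: 1+3/5x = −1+2/5x ⇒ -1/5x=2 ⇒ x=2/(-1/5)=-10.0000
Confirm numerically:
  x=-9.651: |R|=0.98564 <1
  x=-9.237: |R|=0.96750 <1
  x=-4.560: |R|=0.61473 <1
  x=-10.519: |R|=1.01993 >1
  x=-10.266: |R|=1.01042 >1
So |R|<1 on (-10.0000, 0).

z* = -10.0000.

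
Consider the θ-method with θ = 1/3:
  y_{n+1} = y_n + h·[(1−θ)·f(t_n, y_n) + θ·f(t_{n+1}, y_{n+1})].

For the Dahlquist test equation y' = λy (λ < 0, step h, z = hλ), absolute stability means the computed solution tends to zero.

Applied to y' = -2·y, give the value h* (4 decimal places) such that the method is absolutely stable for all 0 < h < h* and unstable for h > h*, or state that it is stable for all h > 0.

(-6.0000,0); λ=-2 ⇒ h* = (6)/2 = 3.0000.

Test eqn y'=λy, z=hλ:
  y_{n+1} = y_n + z·[2/3·y_n + 1/3·y_{n+1}] ⇒ (1 − 1/3z)y_{n+1} = (1 + 2/3z)y_n
  R(z) = (1 + 2/3z)/(1 − 1/3z).

Solve |R(x)|<1 on ℝ⁻.
x=-0.69: |R|=0.4390
R=−1: 1+2/3x = −1+1/3x ⇒ -1/3x=2 ⇒ x=2/(-1/3)=-6.0000
Confirm numerically:
  x=-4.363: |R|=0.77767 <1
  x=-3.590: |R|=0.63429 <1
  x=-2.643: |R|=0.40510 <1
  x=-2.563: |R|=0.38217 <1
  x=-6.530: |R|=1.05561 >1
  x=-6.415: |R|=1.04408 >1
  x=-6.303: |R|=1.03257 >1
So |R|<1 on (-6.0000, 0).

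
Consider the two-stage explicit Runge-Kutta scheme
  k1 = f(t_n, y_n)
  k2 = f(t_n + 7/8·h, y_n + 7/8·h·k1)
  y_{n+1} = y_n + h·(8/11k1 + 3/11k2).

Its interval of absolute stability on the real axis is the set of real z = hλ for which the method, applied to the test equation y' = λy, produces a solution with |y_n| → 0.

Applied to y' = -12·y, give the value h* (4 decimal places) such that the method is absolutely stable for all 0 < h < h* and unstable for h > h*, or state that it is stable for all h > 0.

(-4.1905,0); λ=-12 ⇒ h* = (88/21)/12 = 0.3492.

Test eqn y'=λy, z=hλ:
  k1=λy_n ⇒ h·k1=z·y_n;  k2=λ(1+7/8z)y_n ⇒ h·k2=z(1+7/8z)y_n
  y_{n+1}/y_n = 1 + 8/11z + 3/11z(1+7/8z) = 1 + z + 21/88z²
  ⇒ R(z) = 1 + z + 21/88z².

Need |R(x)|<1, x<0.
x=-0.6: |R|=0.4859
R=1: x+21/88x²=0 ⇒ x=−88/21=-4.1905; min R=1−1/(4·21/88)=-0.0476>−1
Confirm numerically:
  x=-3.615: |R|=0.50355 <1
  x=-3.289: |R|=0.29245 <1
  x=-3.146: |R|=0.21586 <1
  x=-2.373: |R|=0.02921 <1
  x=-4.492: |R|=1.32322 >1
  x=-4.294: |R|=1.10608 >1
Interval (-4.1905, 0).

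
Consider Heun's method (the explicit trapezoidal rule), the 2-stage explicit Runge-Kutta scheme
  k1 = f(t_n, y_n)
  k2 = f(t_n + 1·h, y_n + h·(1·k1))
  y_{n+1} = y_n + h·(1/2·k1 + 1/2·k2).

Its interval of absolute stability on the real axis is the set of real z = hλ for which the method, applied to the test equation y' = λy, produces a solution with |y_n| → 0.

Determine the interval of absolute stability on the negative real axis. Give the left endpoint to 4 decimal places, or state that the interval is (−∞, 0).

z∈(-2.0000,0).

On y'=λy, z=hλ:
  order 2, 2-stage ⇒ R(z)=1+z+z^2/2
  (e.g. R(-1.51)=0.63005, |R|=0.63005)

Boundary: |R(x)|=1, x<0.
x=-1.51: |R|=0.6300
|R(-2.11)|=1.1160 |R(-1.2)|=0.5200 |R(-0.79)|=0.5221
Bisect:
  x_lo=-2.8774 |R|=2.2624  x_hi=-0.0533 |R|=0.9482
  mid=-1.46534 |R|=0.60827 →hi
  mid=-2.17138 |R|=1.18607 →lo
  mid=-1.81836 |R|=0.83486 →hi
  mid=-1.99487 |R|=0.99489 →hi
  mid=-2.08313 |R|=1.08658 →lo
  mid=-2.03900 |R|=1.03976 →lo
  mid=-2.01694 |R|=1.01708 →lo
  mid=-2.00590 |R|=1.00592 →lo
  mid=-2.00039 |R|=1.00039 →lo
  ...
  [-2.00004,-1.99987] ⇒ x*=-2.0000
So |R|<1 on (-2.0000, 0).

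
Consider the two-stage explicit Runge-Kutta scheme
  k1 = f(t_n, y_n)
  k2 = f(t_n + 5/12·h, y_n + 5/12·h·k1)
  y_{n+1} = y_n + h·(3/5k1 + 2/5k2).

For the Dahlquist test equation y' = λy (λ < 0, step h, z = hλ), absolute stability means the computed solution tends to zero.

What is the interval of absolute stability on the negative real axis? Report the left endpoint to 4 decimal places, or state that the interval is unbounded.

Test eqn y'=λy, z=hλ:
  k1=λy_n ⇒ h·k1=z·y_n;  k2=λ(1+5/12z)y_n ⇒ h·k2=z(1+5/12z)y_n
  y_{n+1}/y_n = 1 + 3/5z + 2/5z(1+5/12z) = 1 + z + 1/6z²
  ⇒ R(z) = 1 + z + 1/6z².

Need |R(x)|<1, x<0.
x=-0.86: |R|=0.2633
R=1: x+1/6x²=0 ⇒ x=−6=-6.0000; min R=1−1/(4·1/6)=-0.5000>−1
Confirm numerically:
  x=-5.011: |R|=0.17402 <1
  x=-4.224: |R|=0.25030 <1
  x=-3.237: |R|=0.49064 <1
  x=-6.411: |R|=1.43915 >1
  x=-6.407: |R|=1.43461 >1
  x=-6.108: |R|=1.10994 >1
Stable set (-6.0000, 0).

z∈(-6.0000,0).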